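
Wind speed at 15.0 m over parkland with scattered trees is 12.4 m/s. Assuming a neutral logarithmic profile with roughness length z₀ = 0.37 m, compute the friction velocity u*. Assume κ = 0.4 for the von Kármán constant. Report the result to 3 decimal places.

u* ≈ 1.340 m/s

Log law: V(z) = (u*/κ) · ln(z/z₀) ⇒ u* = κ · V / ln(z/z₀)
u* = 0.4 × 12.4 / ln(15.0/0.37) = 0.4 × 12.4 / 3.7023
   = 4.9600 / 3.7023 = 1.3397 m/s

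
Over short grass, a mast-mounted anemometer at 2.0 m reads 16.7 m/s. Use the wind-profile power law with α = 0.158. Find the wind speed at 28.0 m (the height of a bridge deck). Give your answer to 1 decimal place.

Power-law profile: V₂ = V₁ · (z₂/z₁)^α
V₂ = 16.7 × (28.0/2.0)^0.158 = 16.7 × (14.0000)^0.158
    = 16.7 × 1.5174 = 25.3399 m/s

25.3 m/s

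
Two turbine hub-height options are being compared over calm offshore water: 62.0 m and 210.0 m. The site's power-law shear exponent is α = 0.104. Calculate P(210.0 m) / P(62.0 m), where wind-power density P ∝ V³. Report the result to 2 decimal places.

Speed ratio: V_B/V_A = (z_B/z_A)^α = (210.0/62.0)^0.104 = (3.3871)^0.104 = 1.13528
Power-density ratio: P_B/P_A = (V_B/V_A)³ = (1.13528)³ = 1.46321

1.46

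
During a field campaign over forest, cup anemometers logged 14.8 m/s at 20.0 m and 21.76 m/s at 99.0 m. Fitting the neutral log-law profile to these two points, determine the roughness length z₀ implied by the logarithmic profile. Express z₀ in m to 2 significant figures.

Log law: V(z) ∝ ln(z/z₀). With r = V₁/V₂ = 14.8/21.76 = 0.68015,
r · ln(z₂/z₀) = ln(z₁/z₀) ⇒ ln z₀ = (ln z₁ − r·ln z₂)/(1 − r)
ln z₀ = (2.99573 − 0.68015×4.59512) / 0.31985 = -0.4053
z₀ = exp(-0.4053) = 0.6668 m

z₀ ≈ 0.67 m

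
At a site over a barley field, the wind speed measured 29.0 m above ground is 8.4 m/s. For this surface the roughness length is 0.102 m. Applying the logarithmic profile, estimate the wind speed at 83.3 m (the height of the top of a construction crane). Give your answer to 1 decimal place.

Log law: V(z) ∝ ln(z/z₀), so V₂/V₁ = ln(z₂/z₀) / ln(z₁/z₀).
ln(83.3/0.102) = 6.7052, ln(29.0/0.102) = 5.6501
V₂ = 8.4 × 6.7052/5.6501 = 8.4 × 1.1868 = 9.9687 m/s

10.0 m/s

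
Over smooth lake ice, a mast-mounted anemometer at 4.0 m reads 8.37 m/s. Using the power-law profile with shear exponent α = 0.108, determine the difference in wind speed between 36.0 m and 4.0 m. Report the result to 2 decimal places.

Power law: V₂ = V₁ · (z₂/z₁)^α = 8.37 × (9.0000)^0.108 = 10.6117 m/s
ΔV = 10.6117 − 8.37 = 2.2417 m/s

2.24 m/s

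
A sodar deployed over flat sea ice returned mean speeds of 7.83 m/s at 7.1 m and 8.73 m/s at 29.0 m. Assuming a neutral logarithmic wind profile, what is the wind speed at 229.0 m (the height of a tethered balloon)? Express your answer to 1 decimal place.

Log law: V ∝ ln(z/z₀). From the pair, with r = V₁/V₂ = 0.89691,
ln z₀ = (ln z₁ − r·ln z₂)/(1 − r) = (1.9601 − 0.89691×3.3673)/0.10309 = -10.2826 → z₀ = 0.00003422 m
V₃ = V₁ · ln(z₃/z₀)/ln(z₁/z₀) = 7.83 × 15.7163/12.2426 = 10.0516 m/s

10.1 m/s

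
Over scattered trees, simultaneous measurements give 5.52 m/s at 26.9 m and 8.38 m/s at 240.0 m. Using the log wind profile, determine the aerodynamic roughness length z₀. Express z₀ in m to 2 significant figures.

Log law: V(z) ∝ ln(z/z₀). With r = V₁/V₂ = 5.52/8.38 = 0.65871,
r · ln(z₂/z₀) = ln(z₁/z₀) ⇒ ln z₀ = (ln z₁ − r·ln z₂)/(1 − r)
ln z₀ = (3.29213 − 0.65871×5.48064) / 0.34129 = -0.9319
z₀ = exp(-0.9319) = 0.3938 m

z₀ ≈ 0.39 m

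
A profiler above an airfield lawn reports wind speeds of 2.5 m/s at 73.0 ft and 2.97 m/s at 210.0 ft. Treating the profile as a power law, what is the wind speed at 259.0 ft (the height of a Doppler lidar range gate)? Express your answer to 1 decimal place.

3.1 m/s

First find α: α = ln(V₂/V₁)/ln(z₂/z₁) = ln(2.97/2.5)/ln(210.0/73.0) = 0.17227/1.05665 = 0.1630
Extrapolate from 210.0 ft to 259.0 ft: V₃ = 2.97 × (259.0/210.0)^0.1630 = 2.97 × 1.0348 = 3.0733 m/s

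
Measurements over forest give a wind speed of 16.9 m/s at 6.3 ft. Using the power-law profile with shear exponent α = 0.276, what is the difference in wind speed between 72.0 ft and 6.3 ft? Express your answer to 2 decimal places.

16.20 m/s

Power law: V₂ = V₁ · (z₂/z₁)^α = 16.9 × (11.4286)^0.276 = 33.1049 m/s
ΔV = 33.1049 − 16.9 = 16.2049 m/s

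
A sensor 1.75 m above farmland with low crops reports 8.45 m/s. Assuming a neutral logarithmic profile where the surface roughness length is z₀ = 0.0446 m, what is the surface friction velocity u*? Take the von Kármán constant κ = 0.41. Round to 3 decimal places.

Log law: V(z) = (u*/κ) · ln(z/z₀) ⇒ u* = κ · V / ln(z/z₀)
u* = 0.41 × 8.45 / ln(1.75/0.0446) = 0.41 × 8.45 / 3.6696
   = 3.4645 / 3.6696 = 0.9441 m/s

u* ≈ 0.944 m/s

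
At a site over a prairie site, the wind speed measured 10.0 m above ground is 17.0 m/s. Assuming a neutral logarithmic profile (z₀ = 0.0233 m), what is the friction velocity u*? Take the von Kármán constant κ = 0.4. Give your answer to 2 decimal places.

Log law: V(z) = (u*/κ) · ln(z/z₀) ⇒ u* = κ · V / ln(z/z₀)
u* = 0.4 × 17.0 / ln(10.0/0.0233) = 0.4 × 17.0 / 6.0619
   = 6.8000 / 6.0619 = 1.1218 m/s

u* ≈ 1.12 m/s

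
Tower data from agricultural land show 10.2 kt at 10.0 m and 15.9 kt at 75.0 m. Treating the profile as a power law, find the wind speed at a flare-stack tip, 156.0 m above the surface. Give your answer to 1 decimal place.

18.7 kt

First find α: α = ln(V₂/V₁)/ln(z₂/z₁) = ln(15.9/10.2)/ln(75.0/10.0) = 0.44393/2.01490 = 0.2203
Extrapolate from 75.0 m to 156.0 m: V₃ = 15.9 × (156.0/75.0)^0.2203 = 15.9 × 1.1751 = 18.6842 kt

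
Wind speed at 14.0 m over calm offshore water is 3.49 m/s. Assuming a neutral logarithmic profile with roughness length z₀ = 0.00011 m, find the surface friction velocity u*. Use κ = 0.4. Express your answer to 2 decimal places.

u* ≈ 0.12 m/s

Log law: V(z) = (u*/κ) · ln(z/z₀) ⇒ u* = κ · V / ln(z/z₀)
u* = 0.4 × 3.49 / ln(14.0/0.00011) = 0.4 × 3.49 / 11.7541
   = 1.3960 / 11.7541 = 0.1188 m/s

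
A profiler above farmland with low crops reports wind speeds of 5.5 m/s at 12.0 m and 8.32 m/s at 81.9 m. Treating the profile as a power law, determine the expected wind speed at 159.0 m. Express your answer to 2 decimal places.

First find α: α = ln(V₂/V₁)/ln(z₂/z₁) = ln(8.32/5.5)/ln(81.9/12.0) = 0.41391/1.92059 = 0.2155
Extrapolate from 81.9 m to 159.0 m: V₃ = 8.32 × (159.0/81.9)^0.2155 = 8.32 × 1.1537 = 9.5988 m/s

9.60 m/s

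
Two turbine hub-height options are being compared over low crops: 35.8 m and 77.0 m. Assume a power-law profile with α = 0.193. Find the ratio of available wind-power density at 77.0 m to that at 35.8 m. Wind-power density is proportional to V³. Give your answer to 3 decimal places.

1.558

Speed ratio: V_B/V_A = (z_B/z_A)^α = (77.0/35.8)^0.193 = (2.1508)^0.193 = 1.15929
Power-density ratio: P_B/P_A = (V_B/V_A)³ = (1.15929)³ = 1.55804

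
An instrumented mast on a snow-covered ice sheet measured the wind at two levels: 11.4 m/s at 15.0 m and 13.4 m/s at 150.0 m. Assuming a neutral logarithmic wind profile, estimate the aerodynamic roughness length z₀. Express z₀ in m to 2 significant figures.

z₀ ≈ 0.000030 m

Log law: V(z) ∝ ln(z/z₀). With r = V₁/V₂ = 11.4/13.4 = 0.85075,
r · ln(z₂/z₀) = ln(z₁/z₀) ⇒ ln z₀ = (ln z₁ − r·ln z₂)/(1 − r)
ln z₀ = (2.70805 − 0.85075×5.01064) / 0.14925 = -10.4167
z₀ = exp(-10.4167) = 0.00002993 m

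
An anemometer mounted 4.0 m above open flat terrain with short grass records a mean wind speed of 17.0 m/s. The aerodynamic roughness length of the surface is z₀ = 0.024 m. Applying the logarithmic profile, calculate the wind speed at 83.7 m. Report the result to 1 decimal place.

27.1 m/s

Log law: V(z) ∝ ln(z/z₀), so V₂/V₁ = ln(z₂/z₀) / ln(z₁/z₀).
ln(83.7/0.024) = 8.1569, ln(4.0/0.024) = 5.1160
V₂ = 17.0 × 8.1569/5.1160 = 17.0 × 1.5944 = 27.1048 m/s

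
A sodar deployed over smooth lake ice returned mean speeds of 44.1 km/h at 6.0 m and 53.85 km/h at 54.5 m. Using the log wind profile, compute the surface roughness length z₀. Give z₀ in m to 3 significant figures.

z₀ ≈ 0.000278 m

Log law: V(z) ∝ ln(z/z₀). With r = V₁/V₂ = 44.1/53.85 = 0.81894,
r · ln(z₂/z₀) = ln(z₁/z₀) ⇒ ln z₀ = (ln z₁ − r·ln z₂)/(1 − r)
ln z₀ = (1.79176 − 0.81894×3.99820) / 0.18106 = -8.1881
z₀ = exp(-8.1881) = 0.0002779 m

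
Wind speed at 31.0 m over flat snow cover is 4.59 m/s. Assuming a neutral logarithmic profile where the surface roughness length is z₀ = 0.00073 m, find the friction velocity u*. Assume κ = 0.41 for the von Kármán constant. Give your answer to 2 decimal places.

u* ≈ 0.18 m/s

Log law: V(z) = (u*/κ) · ln(z/z₀) ⇒ u* = κ · V / ln(z/z₀)
u* = 0.41 × 4.59 / ln(31.0/0.00073) = 0.41 × 4.59 / 10.6565
   = 1.8819 / 10.6565 = 0.1766 m/s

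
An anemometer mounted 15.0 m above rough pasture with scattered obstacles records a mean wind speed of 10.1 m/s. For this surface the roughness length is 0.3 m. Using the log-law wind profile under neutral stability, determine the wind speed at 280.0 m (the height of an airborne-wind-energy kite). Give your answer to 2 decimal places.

Log law: V(z) ∝ ln(z/z₀), so V₂/V₁ = ln(z₂/z₀) / ln(z₁/z₀).
ln(280.0/0.3) = 6.8388, ln(15.0/0.3) = 3.9120
V₂ = 10.1 × 6.8388/3.9120 = 10.1 × 1.7481 = 17.6562 m/s

17.66 m/s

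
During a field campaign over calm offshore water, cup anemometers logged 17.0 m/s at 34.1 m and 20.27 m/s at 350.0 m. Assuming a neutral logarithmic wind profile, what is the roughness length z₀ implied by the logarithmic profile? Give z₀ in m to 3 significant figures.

Log law: V(z) ∝ ln(z/z₀). With r = V₁/V₂ = 17.0/20.27 = 0.83868,
r · ln(z₂/z₀) = ln(z₁/z₀) ⇒ ln z₀ = (ln z₁ − r·ln z₂)/(1 − r)
ln z₀ = (3.52930 − 0.83868×5.85793) / 0.16132 = -8.5768
z₀ = exp(-8.5768) = 0.0001884 m

z₀ ≈ 0.000188 m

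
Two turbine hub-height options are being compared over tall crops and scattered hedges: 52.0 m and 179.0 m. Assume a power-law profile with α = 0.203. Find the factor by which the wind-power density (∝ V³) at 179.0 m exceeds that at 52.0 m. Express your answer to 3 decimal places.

2.123

Speed ratio: V_B/V_A = (z_B/z_A)^α = (179.0/52.0)^0.203 = (3.4423)^0.203 = 1.28523
Power-density ratio: P_B/P_A = (V_B/V_A)³ = (1.28523)³ = 2.12296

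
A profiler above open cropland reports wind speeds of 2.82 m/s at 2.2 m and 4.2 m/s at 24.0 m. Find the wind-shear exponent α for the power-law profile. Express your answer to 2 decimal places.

α ≈ 0.17

Power law: V₂/V₁ = (z₂/z₁)^α ⇒ α = ln(V₂/V₁) / ln(z₂/z₁)
α = ln(4.2/2.82) / ln(24.0/2.2) = ln(1.4894) / ln(10.9091)
  = 0.39835 / 2.38960 = 0.16670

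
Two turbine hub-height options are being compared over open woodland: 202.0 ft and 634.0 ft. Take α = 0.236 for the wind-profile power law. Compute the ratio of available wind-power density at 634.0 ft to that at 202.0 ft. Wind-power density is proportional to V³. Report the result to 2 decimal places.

Speed ratio: V_B/V_A = (z_B/z_A)^α = (634.0/202.0)^0.236 = (3.1386)^0.236 = 1.30988
Power-density ratio: P_B/P_A = (V_B/V_A)³ = (1.30988)³ = 2.24745

2.25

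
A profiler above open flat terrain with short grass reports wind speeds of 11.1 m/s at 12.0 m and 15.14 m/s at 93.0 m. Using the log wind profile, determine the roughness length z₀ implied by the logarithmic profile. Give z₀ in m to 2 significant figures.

z₀ ≈ 0.043 m

Log law: V(z) ∝ ln(z/z₀). With r = V₁/V₂ = 11.1/15.14 = 0.73316,
r · ln(z₂/z₀) = ln(z₁/z₀) ⇒ ln z₀ = (ln z₁ − r·ln z₂)/(1 − r)
ln z₀ = (2.48491 − 0.73316×4.53260) / 0.26684 = -3.1412
z₀ = exp(-3.1412) = 0.04323 m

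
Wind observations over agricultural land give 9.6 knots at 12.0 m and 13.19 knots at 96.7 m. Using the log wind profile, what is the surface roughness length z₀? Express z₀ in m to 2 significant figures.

Log law: V(z) ∝ ln(z/z₀). With r = V₁/V₂ = 9.6/13.19 = 0.72782,
r · ln(z₂/z₀) = ln(z₁/z₀) ⇒ ln z₀ = (ln z₁ − r·ln z₂)/(1 − r)
ln z₀ = (2.48491 − 0.72782×4.57161) / 0.27218 = -3.0951
z₀ = exp(-3.0951) = 0.04527 m

z₀ ≈ 0.045 m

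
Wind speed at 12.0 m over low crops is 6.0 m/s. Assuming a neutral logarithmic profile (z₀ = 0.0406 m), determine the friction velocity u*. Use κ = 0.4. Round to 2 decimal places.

Log law: V(z) = (u*/κ) · ln(z/z₀) ⇒ u* = κ · V / ln(z/z₀)
u* = 0.4 × 6.0 / ln(12.0/0.0406) = 0.4 × 6.0 / 5.6889
   = 2.4000 / 5.6889 = 0.4219 m/s

u* ≈ 0.42 m/s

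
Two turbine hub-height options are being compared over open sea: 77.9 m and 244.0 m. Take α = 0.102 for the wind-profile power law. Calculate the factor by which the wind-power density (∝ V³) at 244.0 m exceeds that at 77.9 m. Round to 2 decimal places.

1.42

Speed ratio: V_B/V_A = (z_B/z_A)^α = (244.0/77.9)^0.102 = (3.1322)^0.102 = 1.12351
Power-density ratio: P_B/P_A = (V_B/V_A)³ = (1.12351)³ = 1.41818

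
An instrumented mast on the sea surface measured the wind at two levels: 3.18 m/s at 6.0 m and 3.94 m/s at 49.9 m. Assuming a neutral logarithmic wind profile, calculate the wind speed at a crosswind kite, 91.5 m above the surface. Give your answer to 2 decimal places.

4.16 m/s

Log law: V ∝ ln(z/z₀). From the pair, with r = V₁/V₂ = 0.80711,
ln z₀ = (ln z₁ − r·ln z₂)/(1 − r) = (1.7918 − 0.80711×3.9100)/0.19289 = -7.0715 → z₀ = 0.0008490 m
V₃ = V₁ · ln(z₃/z₀)/ln(z₁/z₀) = 3.18 × 11.5878/8.8633 = 4.1575 m/s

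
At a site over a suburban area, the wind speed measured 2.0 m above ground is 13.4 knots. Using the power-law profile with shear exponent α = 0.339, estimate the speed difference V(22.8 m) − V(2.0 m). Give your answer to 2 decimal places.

17.18 knots

Power law: V₂ = V₁ · (z₂/z₁)^α = 13.4 × (11.4000)^0.339 = 30.5770 knots
ΔV = 30.5770 − 13.4 = 17.1770 knots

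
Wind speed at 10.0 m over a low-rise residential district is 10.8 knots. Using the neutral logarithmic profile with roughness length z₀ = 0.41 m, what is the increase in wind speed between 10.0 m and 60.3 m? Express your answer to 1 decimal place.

6.1 knots

Log law: V₂ = V₁ · ln(z₂/z₀)/ln(z₁/z₀) = 10.8 × 4.9909/3.1942 = 16.8751 knots
ΔV = 16.8751 − 10.8 = 6.0751 knots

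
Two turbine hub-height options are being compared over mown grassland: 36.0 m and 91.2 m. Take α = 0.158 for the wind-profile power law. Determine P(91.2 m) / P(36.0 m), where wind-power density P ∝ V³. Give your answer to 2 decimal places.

1.55

Speed ratio: V_B/V_A = (z_B/z_A)^α = (91.2/36.0)^0.158 = (2.5333)^0.158 = 1.15820
Power-density ratio: P_B/P_A = (V_B/V_A)³ = (1.15820)³ = 1.55364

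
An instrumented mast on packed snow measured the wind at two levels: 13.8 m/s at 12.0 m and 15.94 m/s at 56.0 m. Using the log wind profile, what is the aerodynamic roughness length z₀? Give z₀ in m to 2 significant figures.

z₀ ≈ 0.00058 m

Log law: V(z) ∝ ln(z/z₀). With r = V₁/V₂ = 13.8/15.94 = 0.86575,
r · ln(z₂/z₀) = ln(z₁/z₀) ⇒ ln z₀ = (ln z₁ − r·ln z₂)/(1 − r)
ln z₀ = (2.48491 − 0.86575×4.02535) / 0.13425 = -7.4488
z₀ = exp(-7.4488) = 0.0005821 m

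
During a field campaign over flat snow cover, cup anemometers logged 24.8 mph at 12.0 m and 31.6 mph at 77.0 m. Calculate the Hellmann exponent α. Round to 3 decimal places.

Power law: V₂/V₁ = (z₂/z₁)^α ⇒ α = ln(V₂/V₁) / ln(z₂/z₁)
α = ln(31.6/24.8) / ln(77.0/12.0) = ln(1.2742) / ln(6.4167)
  = 0.24231 / 1.85890 = 0.13035

α ≈ 0.130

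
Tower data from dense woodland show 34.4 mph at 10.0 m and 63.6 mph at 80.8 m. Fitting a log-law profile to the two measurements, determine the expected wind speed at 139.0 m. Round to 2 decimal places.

Log law: V ∝ ln(z/z₀). From the pair, with r = V₁/V₂ = 0.54088,
ln z₀ = (ln z₁ − r·ln z₂)/(1 − r) = (2.3026 − 0.54088×4.3920)/0.45912 = -0.1589 → z₀ = 0.8531 m
V₃ = V₁ · ln(z₃/z₀)/ln(z₁/z₀) = 34.4 × 5.0934/2.4615 = 71.1816 mph

71.18 mph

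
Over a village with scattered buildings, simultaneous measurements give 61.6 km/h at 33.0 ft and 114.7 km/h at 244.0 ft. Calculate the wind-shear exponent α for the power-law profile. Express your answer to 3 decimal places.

Power law: V₂/V₁ = (z₂/z₁)^α ⇒ α = ln(V₂/V₁) / ln(z₂/z₁)
α = ln(114.7/61.6) / ln(244.0/33.0) = ln(1.8620) / ln(7.3939)
  = 0.62166 / 2.00066 = 0.31073

α ≈ 0.311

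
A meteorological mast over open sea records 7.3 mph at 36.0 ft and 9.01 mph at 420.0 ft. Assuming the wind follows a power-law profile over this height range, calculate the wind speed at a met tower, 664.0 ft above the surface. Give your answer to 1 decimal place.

9.4 mph

First find α: α = ln(V₂/V₁)/ln(z₂/z₁) = ln(9.01/7.3)/ln(420.0/36.0) = 0.21046/2.45674 = 0.0857
Extrapolate from 420.0 ft to 664.0 ft: V₃ = 9.01 × (664.0/420.0)^0.0857 = 9.01 × 1.0400 = 9.3706 mph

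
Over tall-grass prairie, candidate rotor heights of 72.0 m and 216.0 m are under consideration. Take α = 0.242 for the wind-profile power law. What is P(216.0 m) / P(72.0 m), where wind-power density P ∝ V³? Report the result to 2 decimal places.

Speed ratio: V_B/V_A = (z_B/z_A)^α = (216.0/72.0)^0.242 = (3.0000)^0.242 = 1.30456
Power-density ratio: P_B/P_A = (V_B/V_A)³ = (1.30456)³ = 2.22019

2.22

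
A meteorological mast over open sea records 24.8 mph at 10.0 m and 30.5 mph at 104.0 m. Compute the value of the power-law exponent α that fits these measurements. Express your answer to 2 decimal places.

Power law: V₂/V₁ = (z₂/z₁)^α ⇒ α = ln(V₂/V₁) / ln(z₂/z₁)
α = ln(30.5/24.8) / ln(104.0/10.0) = ln(1.2298) / ln(10.4000)
  = 0.20688 / 2.34181 = 0.08834

α ≈ 0.09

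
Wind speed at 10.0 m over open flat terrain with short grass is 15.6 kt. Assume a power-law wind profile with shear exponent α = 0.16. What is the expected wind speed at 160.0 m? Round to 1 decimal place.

Power-law profile: V₂ = V₁ · (z₂/z₁)^α
V₂ = 15.6 × (160.0/10.0)^0.16 = 15.6 × (16.0000)^0.16
    = 15.6 × 1.5583 = 24.3099 kt

24.3 kt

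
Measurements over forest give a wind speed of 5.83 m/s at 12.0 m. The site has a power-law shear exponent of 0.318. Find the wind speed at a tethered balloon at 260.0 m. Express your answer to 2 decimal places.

15.50 m/s

Power-law profile: V₂ = V₁ · (z₂/z₁)^α
V₂ = 5.83 × (260.0/12.0)^0.318 = 5.83 × (21.6667)^0.318
    = 5.83 × 2.6594 = 15.5042 m/s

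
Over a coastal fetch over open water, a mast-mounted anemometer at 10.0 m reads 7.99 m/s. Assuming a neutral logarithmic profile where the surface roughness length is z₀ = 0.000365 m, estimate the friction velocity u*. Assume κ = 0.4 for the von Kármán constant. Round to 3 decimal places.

Log law: V(z) = (u*/κ) · ln(z/z₀) ⇒ u* = κ · V / ln(z/z₀)
u* = 0.4 × 7.99 / ln(10.0/0.000365) = 0.4 × 7.99 / 10.2182
   = 3.1960 / 10.2182 = 0.3128 m/s

u* ≈ 0.313 m/s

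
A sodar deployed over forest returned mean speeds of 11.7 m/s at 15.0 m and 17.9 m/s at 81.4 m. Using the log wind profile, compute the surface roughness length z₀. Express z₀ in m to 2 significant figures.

Log law: V(z) ∝ ln(z/z₀). With r = V₁/V₂ = 11.7/17.9 = 0.65363,
r · ln(z₂/z₀) = ln(z₁/z₀) ⇒ ln z₀ = (ln z₁ − r·ln z₂)/(1 − r)
ln z₀ = (2.70805 − 0.65363×4.39938) / 0.34637 = -0.4836
z₀ = exp(-0.4836) = 0.6165 m

z₀ ≈ 0.62 m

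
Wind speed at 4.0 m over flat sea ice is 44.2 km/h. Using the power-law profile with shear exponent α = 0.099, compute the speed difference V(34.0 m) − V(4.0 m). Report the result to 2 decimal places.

10.43 km/h

Power law: V₂ = V₁ · (z₂/z₁)^α = 44.2 × (8.5000)^0.099 = 54.6304 km/h
ΔV = 54.6304 − 44.2 = 10.4304 km/h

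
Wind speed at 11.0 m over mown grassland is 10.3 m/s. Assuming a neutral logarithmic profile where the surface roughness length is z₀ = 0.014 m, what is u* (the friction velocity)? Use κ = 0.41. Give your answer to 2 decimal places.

u* ≈ 0.63 m/s

Log law: V(z) = (u*/κ) · ln(z/z₀) ⇒ u* = κ · V / ln(z/z₀)
u* = 0.41 × 10.3 / ln(11.0/0.014) = 0.41 × 10.3 / 6.6666
   = 4.2230 / 6.6666 = 0.6335 m/s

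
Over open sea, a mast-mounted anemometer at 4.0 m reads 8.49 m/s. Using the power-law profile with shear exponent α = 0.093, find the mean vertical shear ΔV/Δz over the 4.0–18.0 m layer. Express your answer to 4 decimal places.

0.0910 m/s/m

Power law: V₂ = V₁ · (z₂/z₁)^α = 8.49 × (4.5000)^0.093 = 9.7646 m/s
ΔV/Δz = (9.7646 − 8.49)/(18.0 − 4.0) = 1.2746/14.0000 = 0.09105 m/s/m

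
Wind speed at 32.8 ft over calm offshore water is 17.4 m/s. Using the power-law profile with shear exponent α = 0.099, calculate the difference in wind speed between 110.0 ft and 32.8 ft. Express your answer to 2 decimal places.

2.21 m/s

Power law: V₂ = V₁ · (z₂/z₁)^α = 17.4 × (3.3537)^0.099 = 19.6144 m/s
ΔV = 19.6144 − 17.4 = 2.2144 m/s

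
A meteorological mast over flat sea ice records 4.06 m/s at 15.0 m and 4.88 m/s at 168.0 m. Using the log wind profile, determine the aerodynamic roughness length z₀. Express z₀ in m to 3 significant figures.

Log law: V(z) ∝ ln(z/z₀). With r = V₁/V₂ = 4.06/4.88 = 0.83197,
r · ln(z₂/z₀) = ln(z₁/z₀) ⇒ ln z₀ = (ln z₁ − r·ln z₂)/(1 − r)
ln z₀ = (2.70805 − 0.83197×5.12396) / 0.16803 = -9.2537
z₀ = exp(-9.2537) = 0.00009576 m

z₀ ≈ 0.0000958 m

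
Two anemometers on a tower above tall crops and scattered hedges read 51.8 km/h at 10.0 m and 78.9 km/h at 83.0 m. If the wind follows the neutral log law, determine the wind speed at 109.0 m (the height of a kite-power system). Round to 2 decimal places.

82.39 km/h

Log law: V ∝ ln(z/z₀). From the pair, with r = V₁/V₂ = 0.65653,
ln z₀ = (ln z₁ − r·ln z₂)/(1 − r) = (2.3026 − 0.65653×4.4188)/0.34347 = -1.7425 → z₀ = 0.1751 m
V₃ = V₁ · ln(z₃/z₀)/ln(z₁/z₀) = 51.8 × 6.4339/4.0451 = 82.3896 km/h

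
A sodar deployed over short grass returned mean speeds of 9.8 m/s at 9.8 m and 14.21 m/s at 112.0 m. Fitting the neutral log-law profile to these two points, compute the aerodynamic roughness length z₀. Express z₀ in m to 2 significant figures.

z₀ ≈ 0.044 m

Log law: V(z) ∝ ln(z/z₀). With r = V₁/V₂ = 9.8/14.21 = 0.68966,
r · ln(z₂/z₀) = ln(z₁/z₀) ⇒ ln z₀ = (ln z₁ − r·ln z₂)/(1 − r)
ln z₀ = (2.28238 − 0.68966×4.71850) / 0.31034 = -3.1312
z₀ = exp(-3.1312) = 0.04366 m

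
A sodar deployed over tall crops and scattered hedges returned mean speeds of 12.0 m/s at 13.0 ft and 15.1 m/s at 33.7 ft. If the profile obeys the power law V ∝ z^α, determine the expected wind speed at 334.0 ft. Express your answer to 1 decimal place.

26.3 m/s

First find α: α = ln(V₂/V₁)/ln(z₂/z₁) = ln(15.1/12.0)/ln(33.7/13.0) = 0.22979/0.95255 = 0.2412
Extrapolate from 33.7 ft to 334.0 ft: V₃ = 15.1 × (334.0/33.7)^0.2412 = 15.1 × 1.7390 = 26.2588 m/s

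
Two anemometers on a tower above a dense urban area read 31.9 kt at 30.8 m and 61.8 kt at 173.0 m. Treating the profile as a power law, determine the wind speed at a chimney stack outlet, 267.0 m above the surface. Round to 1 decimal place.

73.0 kt

First find α: α = ln(V₂/V₁)/ln(z₂/z₁) = ln(61.8/31.9)/ln(173.0/30.8) = 0.66130/1.72578 = 0.3832
Extrapolate from 173.0 m to 267.0 m: V₃ = 61.8 × (267.0/173.0)^0.3832 = 61.8 × 1.1809 = 72.9804 kt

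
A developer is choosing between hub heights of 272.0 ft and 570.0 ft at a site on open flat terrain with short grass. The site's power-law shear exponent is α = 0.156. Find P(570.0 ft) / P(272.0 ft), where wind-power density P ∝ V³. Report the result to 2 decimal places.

1.41

Speed ratio: V_B/V_A = (z_B/z_A)^α = (570.0/272.0)^0.156 = (2.0956)^0.156 = 1.12234
Power-density ratio: P_B/P_A = (V_B/V_A)³ = (1.12234)³ = 1.41375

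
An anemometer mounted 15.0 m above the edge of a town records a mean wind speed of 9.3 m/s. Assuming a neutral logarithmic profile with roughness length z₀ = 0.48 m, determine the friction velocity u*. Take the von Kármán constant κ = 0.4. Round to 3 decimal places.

Log law: V(z) = (u*/κ) · ln(z/z₀) ⇒ u* = κ · V / ln(z/z₀)
u* = 0.4 × 9.3 / ln(15.0/0.48) = 0.4 × 9.3 / 3.4420
   = 3.7200 / 3.4420 = 1.0808 m/s

u* ≈ 1.081 m/s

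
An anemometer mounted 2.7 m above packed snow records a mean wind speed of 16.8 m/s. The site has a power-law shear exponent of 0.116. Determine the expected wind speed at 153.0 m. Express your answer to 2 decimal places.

Power-law profile: V₂ = V₁ · (z₂/z₁)^α
V₂ = 16.8 × (153.0/2.7)^0.116 = 16.8 × (56.6667)^0.116
    = 16.8 × 1.5973 = 26.8346 m/s

26.83 m/s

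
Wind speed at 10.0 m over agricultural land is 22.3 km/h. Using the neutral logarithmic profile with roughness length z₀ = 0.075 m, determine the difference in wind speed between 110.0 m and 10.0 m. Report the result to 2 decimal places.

Log law: V₂ = V₁ · ln(z₂/z₀)/ln(z₁/z₀) = 22.3 × 7.2907/4.8929 = 33.2288 km/h
ΔV = 33.2288 − 22.3 = 10.9288 km/h

10.93 km/h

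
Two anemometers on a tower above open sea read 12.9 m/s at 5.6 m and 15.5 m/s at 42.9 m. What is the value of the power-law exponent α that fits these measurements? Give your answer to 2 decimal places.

α ≈ 0.09

Power law: V₂/V₁ = (z₂/z₁)^α ⇒ α = ln(V₂/V₁) / ln(z₂/z₁)
α = ln(15.5/12.9) / ln(42.9/5.6) = ln(1.2016) / ln(7.6607)
  = 0.18361 / 2.03611 = 0.09018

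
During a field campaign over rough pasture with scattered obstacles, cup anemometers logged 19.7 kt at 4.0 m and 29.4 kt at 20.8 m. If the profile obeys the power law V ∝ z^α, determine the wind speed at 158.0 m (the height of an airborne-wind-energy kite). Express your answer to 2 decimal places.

First find α: α = ln(V₂/V₁)/ln(z₂/z₁) = ln(29.4/19.7)/ln(20.8/4.0) = 0.40038/1.64866 = 0.2428
Extrapolate from 20.8 m to 158.0 m: V₃ = 29.4 × (158.0/20.8)^0.2428 = 29.4 × 1.6363 = 48.1060 kt

48.11 kt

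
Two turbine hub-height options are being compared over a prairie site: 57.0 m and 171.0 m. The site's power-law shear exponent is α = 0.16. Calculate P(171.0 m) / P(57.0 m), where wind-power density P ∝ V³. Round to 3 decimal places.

Speed ratio: V_B/V_A = (z_B/z_A)^α = (171.0/57.0)^0.16 = (3.0000)^0.16 = 1.19217
Power-density ratio: P_B/P_A = (V_B/V_A)³ = (1.19217)³ = 1.69441

1.694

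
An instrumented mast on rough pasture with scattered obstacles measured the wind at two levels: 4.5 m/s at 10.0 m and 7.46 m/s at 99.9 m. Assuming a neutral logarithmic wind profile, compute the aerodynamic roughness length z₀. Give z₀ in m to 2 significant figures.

z₀ ≈ 0.30 m

Log law: V(z) ∝ ln(z/z₀). With r = V₁/V₂ = 4.5/7.46 = 0.60322,
r · ln(z₂/z₀) = ln(z₁/z₀) ⇒ ln z₀ = (ln z₁ − r·ln z₂)/(1 − r)
ln z₀ = (2.30259 − 0.60322×4.60417) / 0.39678 = -1.1964
z₀ = exp(-1.1964) = 0.3023 m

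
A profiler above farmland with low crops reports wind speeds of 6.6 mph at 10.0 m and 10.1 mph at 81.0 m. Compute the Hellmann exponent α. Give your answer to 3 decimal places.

α ≈ 0.203

Power law: V₂/V₁ = (z₂/z₁)^α ⇒ α = ln(V₂/V₁) / ln(z₂/z₁)
α = ln(10.1/6.6) / ln(81.0/10.0) = ln(1.5303) / ln(8.1000)
  = 0.42547 / 2.09186 = 0.20339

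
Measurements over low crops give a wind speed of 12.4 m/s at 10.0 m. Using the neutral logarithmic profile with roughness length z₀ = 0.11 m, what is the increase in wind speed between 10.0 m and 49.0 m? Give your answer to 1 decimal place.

Log law: V₂ = V₁ · ln(z₂/z₀)/ln(z₁/z₀) = 12.4 × 6.0991/4.5099 = 16.7697 m/s
ΔV = 16.7697 − 12.4 = 4.3697 m/s

4.4 m/s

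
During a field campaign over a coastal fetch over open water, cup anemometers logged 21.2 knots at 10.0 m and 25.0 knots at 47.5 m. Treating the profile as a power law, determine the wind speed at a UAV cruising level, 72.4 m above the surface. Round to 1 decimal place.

26.1 knots

First find α: α = ln(V₂/V₁)/ln(z₂/z₁) = ln(25.0/21.2)/ln(47.5/10.0) = 0.16487/1.55814 = 0.1058
Extrapolate from 47.5 m to 72.4 m: V₃ = 25.0 × (72.4/47.5)^0.1058 = 25.0 × 1.0456 = 26.1402 knots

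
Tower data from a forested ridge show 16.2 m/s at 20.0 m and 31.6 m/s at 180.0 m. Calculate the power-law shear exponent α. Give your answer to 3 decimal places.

Power law: V₂/V₁ = (z₂/z₁)^α ⇒ α = ln(V₂/V₁) / ln(z₂/z₁)
α = ln(31.6/16.2) / ln(180.0/20.0) = ln(1.9506) / ln(9.0000)
  = 0.66815 / 2.19722 = 0.30409

α ≈ 0.304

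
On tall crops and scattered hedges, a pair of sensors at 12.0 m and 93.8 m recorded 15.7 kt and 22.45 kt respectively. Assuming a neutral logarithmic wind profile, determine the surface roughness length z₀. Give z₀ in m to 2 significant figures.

Log law: V(z) ∝ ln(z/z₀). With r = V₁/V₂ = 15.7/22.45 = 0.69933,
r · ln(z₂/z₀) = ln(z₁/z₀) ⇒ ln z₀ = (ln z₁ − r·ln z₂)/(1 − r)
ln z₀ = (2.48491 − 0.69933×4.54116) / 0.30067 = -2.2978
z₀ = exp(-2.2978) = 0.1005 m

z₀ ≈ 0.10 m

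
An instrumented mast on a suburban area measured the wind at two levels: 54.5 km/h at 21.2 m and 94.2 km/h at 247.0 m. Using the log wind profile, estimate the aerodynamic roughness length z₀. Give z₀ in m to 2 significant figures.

z₀ ≈ 0.73 m

Log law: V(z) ∝ ln(z/z₀). With r = V₁/V₂ = 54.5/94.2 = 0.57856,
r · ln(z₂/z₀) = ln(z₁/z₀) ⇒ ln z₀ = (ln z₁ − r·ln z₂)/(1 − r)
ln z₀ = (3.05400 − 0.57856×5.50939) / 0.42144 = -0.3167
z₀ = exp(-0.3167) = 0.7285 m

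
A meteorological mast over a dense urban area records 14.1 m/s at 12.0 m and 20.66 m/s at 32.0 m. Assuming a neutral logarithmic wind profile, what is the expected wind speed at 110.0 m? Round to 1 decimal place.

28.9 m/s

Log law: V ∝ ln(z/z₀). From the pair, with r = V₁/V₂ = 0.68248,
ln z₀ = (ln z₁ − r·ln z₂)/(1 − r) = (2.4849 − 0.68248×3.4657)/0.31752 = 0.3767 → z₀ = 1.457 m
V₃ = V₁ · ln(z₃/z₀)/ln(z₁/z₀) = 14.1 × 4.3238/2.1082 = 28.9182 m/s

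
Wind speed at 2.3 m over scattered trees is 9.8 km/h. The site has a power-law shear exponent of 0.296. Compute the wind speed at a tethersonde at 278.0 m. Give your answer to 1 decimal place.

Power-law profile: V₂ = V₁ · (z₂/z₁)^α
V₂ = 9.8 × (278.0/2.3)^0.296 = 9.8 × (120.8696)^0.296
    = 9.8 × 4.1340 = 40.5128 km/h

40.5 km/h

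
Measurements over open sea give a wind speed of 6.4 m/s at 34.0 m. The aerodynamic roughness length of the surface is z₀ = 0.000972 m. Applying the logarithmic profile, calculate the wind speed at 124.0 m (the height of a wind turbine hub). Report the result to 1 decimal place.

7.2 m/s

Log law: V(z) ∝ ln(z/z₀), so V₂/V₁ = ln(z₂/z₀) / ln(z₁/z₀).
ln(124.0/0.000972) = 11.7564, ln(34.0/0.000972) = 10.4625
V₂ = 6.4 × 11.7564/10.4625 = 6.4 × 1.1237 = 7.1915 m/s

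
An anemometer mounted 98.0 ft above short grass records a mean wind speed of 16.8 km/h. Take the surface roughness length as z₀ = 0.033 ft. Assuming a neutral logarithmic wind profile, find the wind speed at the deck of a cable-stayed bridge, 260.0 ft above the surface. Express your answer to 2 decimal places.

18.85 km/h

Log law: V(z) ∝ ln(z/z₀), so V₂/V₁ = ln(z₂/z₀) / ln(z₁/z₀).
ln(260.0/0.033) = 8.9719, ln(98.0/0.033) = 7.9962
V₂ = 16.8 × 8.9719/7.9962 = 16.8 × 1.1220 = 18.8500 km/h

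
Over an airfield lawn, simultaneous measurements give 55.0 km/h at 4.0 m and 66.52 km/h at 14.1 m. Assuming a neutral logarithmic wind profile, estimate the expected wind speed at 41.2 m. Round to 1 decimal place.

Log law: V ∝ ln(z/z₀). From the pair, with r = V₁/V₂ = 0.82682,
ln z₀ = (ln z₁ − r·ln z₂)/(1 − r) = (1.3863 − 0.82682×2.6462)/0.17318 = -4.6288 → z₀ = 0.009767 m
V₃ = V₁ · ln(z₃/z₀)/ln(z₁/z₀) = 55.0 × 8.3472/6.0151 = 76.3245 km/h

76.3 km/h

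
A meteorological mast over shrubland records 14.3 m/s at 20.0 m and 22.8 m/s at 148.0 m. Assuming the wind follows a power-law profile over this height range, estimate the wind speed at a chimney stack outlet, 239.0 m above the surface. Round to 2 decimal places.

25.49 m/s

First find α: α = ln(V₂/V₁)/ln(z₂/z₁) = ln(22.8/14.3)/ln(148.0/20.0) = 0.46650/2.00148 = 0.2331
Extrapolate from 148.0 m to 239.0 m: V₃ = 22.8 × (239.0/148.0)^0.2331 = 22.8 × 1.1182 = 25.4945 m/s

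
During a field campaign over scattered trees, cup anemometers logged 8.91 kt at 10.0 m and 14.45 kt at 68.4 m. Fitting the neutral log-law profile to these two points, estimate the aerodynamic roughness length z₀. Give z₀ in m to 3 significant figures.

Log law: V(z) ∝ ln(z/z₀). With r = V₁/V₂ = 8.91/14.45 = 0.61661,
r · ln(z₂/z₀) = ln(z₁/z₀) ⇒ ln z₀ = (ln z₁ − r·ln z₂)/(1 − r)
ln z₀ = (2.30259 − 0.61661×4.22537) / 0.38339 = -0.7898
z₀ = exp(-0.7898) = 0.4539 m

z₀ ≈ 0.454 m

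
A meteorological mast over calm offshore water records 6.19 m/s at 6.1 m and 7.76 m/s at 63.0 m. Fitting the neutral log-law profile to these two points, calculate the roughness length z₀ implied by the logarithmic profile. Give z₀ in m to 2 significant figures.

Log law: V(z) ∝ ln(z/z₀). With r = V₁/V₂ = 6.19/7.76 = 0.79768,
r · ln(z₂/z₀) = ln(z₁/z₀) ⇒ ln z₀ = (ln z₁ − r·ln z₂)/(1 − r)
ln z₀ = (1.80829 − 0.79768×4.14313) / 0.20232 = -7.3973
z₀ = exp(-7.3973) = 0.0006129 m

z₀ ≈ 0.00061 m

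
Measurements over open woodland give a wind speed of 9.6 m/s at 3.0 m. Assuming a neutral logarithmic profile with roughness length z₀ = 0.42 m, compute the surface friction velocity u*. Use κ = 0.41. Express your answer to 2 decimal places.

u* ≈ 2.00 m/s

Log law: V(z) = (u*/κ) · ln(z/z₀) ⇒ u* = κ · V / ln(z/z₀)
u* = 0.41 × 9.6 / ln(3.0/0.42) = 0.41 × 9.6 / 1.9661
   = 3.9360 / 1.9661 = 2.0019 m/s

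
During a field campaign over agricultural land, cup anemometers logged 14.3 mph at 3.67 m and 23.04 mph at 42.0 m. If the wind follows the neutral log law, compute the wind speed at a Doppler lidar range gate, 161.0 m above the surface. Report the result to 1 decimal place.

27.9 mph

Log law: V ∝ ln(z/z₀). From the pair, with r = V₁/V₂ = 0.62066,
ln z₀ = (ln z₁ − r·ln z₂)/(1 − r) = (1.3002 − 0.62066×3.7377)/0.37934 = -2.6879 → z₀ = 0.06802 m
V₃ = V₁ · ln(z₃/z₀)/ln(z₁/z₀) = 14.3 × 7.7693/3.9881 = 27.8582 mph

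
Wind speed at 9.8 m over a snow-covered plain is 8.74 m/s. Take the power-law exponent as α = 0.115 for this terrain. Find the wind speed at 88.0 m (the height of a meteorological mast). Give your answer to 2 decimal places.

Power-law profile: V₂ = V₁ · (z₂/z₁)^α
V₂ = 8.74 × (88.0/9.8)^0.115 = 8.74 × (8.9796)^0.115
    = 8.74 × 1.2871 = 11.2496 m/s

11.25 m/s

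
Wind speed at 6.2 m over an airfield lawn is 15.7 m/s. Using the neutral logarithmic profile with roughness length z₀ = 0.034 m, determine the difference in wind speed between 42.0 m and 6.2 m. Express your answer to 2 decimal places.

5.77 m/s

Log law: V₂ = V₁ · ln(z₂/z₀)/ln(z₁/z₀) = 15.7 × 7.1191/5.2059 = 21.4696 m/s
ΔV = 21.4696 − 15.7 = 5.7696 m/s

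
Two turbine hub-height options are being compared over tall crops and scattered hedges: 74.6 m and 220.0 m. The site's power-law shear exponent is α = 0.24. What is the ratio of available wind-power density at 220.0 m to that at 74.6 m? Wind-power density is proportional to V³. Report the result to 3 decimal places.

2.179

Speed ratio: V_B/V_A = (z_B/z_A)^α = (220.0/74.6)^0.24 = (2.9491)^0.24 = 1.29636
Power-density ratio: P_B/P_A = (V_B/V_A)³ = (1.29636)³ = 2.17857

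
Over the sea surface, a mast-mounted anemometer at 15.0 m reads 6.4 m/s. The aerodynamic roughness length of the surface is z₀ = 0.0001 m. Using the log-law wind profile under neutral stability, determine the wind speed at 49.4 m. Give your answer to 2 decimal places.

Log law: V(z) ∝ ln(z/z₀), so V₂/V₁ = ln(z₂/z₀) / ln(z₁/z₀).
ln(49.4/0.0001) = 13.1103, ln(15.0/0.0001) = 11.9184
V₂ = 6.4 × 13.1103/11.9184 = 6.4 × 1.1000 = 7.0400 m/s

7.04 m/s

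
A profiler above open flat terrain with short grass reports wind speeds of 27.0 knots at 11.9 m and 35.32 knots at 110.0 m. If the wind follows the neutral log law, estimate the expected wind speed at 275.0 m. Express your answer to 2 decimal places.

Log law: V ∝ ln(z/z₀). From the pair, with r = V₁/V₂ = 0.76444,
ln z₀ = (ln z₁ − r·ln z₂)/(1 − r) = (2.4765 − 0.76444×4.7005)/0.23556 = -4.7406 → z₀ = 0.008734 m
V₃ = V₁ · ln(z₃/z₀)/ln(z₁/z₀) = 27.0 × 10.3574/7.2171 = 38.7479 knots

38.75 knots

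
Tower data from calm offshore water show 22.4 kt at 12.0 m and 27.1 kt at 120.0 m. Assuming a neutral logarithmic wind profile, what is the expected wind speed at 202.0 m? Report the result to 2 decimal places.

Log law: V ∝ ln(z/z₀). From the pair, with r = V₁/V₂ = 0.82657,
ln z₀ = (ln z₁ − r·ln z₂)/(1 − r) = (2.4849 − 0.82657×4.7875)/0.17343 = -8.4891 → z₀ = 0.0002057 m
V₃ = V₁ · ln(z₃/z₀)/ln(z₁/z₀) = 22.4 × 13.7974/10.9740 = 28.1630 kt

28.16 kt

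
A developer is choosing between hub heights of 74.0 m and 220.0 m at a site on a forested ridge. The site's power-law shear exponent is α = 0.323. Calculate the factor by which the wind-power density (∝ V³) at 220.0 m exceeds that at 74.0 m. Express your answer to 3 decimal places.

2.874

Speed ratio: V_B/V_A = (z_B/z_A)^α = (220.0/74.0)^0.323 = (2.9730)^0.323 = 1.42181
Power-density ratio: P_B/P_A = (V_B/V_A)³ = (1.42181)³ = 2.87423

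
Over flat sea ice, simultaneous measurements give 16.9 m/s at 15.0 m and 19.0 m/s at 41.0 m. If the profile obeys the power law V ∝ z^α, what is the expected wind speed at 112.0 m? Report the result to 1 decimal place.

First find α: α = ln(V₂/V₁)/ln(z₂/z₁) = ln(19.0/16.9)/ln(41.0/15.0) = 0.11713/1.00552 = 0.1165
Extrapolate from 41.0 m to 112.0 m: V₃ = 19.0 × (112.0/41.0)^0.1165 = 19.0 × 1.1242 = 21.3595 m/s

21.4 m/s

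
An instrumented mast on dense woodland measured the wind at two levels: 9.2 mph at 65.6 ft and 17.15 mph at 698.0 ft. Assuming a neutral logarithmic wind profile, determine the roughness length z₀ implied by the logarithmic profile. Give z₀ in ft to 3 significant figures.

z₀ ≈ 4.25 ft

Log law: V(z) ∝ ln(z/z₀). With r = V₁/V₂ = 9.2/17.15 = 0.53644,
r · ln(z₂/z₀) = ln(z₁/z₀) ⇒ ln z₀ = (ln z₁ − r·ln z₂)/(1 − r)
ln z₀ = (4.18358 − 0.53644×6.54822) / 0.46356 = 1.4471
z₀ = exp(1.4471) = 4.251 ft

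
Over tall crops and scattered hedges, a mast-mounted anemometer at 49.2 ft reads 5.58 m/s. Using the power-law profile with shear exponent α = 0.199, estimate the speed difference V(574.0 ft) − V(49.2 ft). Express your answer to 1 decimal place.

Power law: V₂ = V₁ · (z₂/z₁)^α = 5.58 × (11.6667)^0.199 = 9.0982 m/s
ΔV = 9.0982 − 5.58 = 3.5182 m/s

3.5 m/s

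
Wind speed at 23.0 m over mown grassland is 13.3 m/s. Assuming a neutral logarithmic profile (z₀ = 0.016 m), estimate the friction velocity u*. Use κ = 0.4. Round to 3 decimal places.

u* ≈ 0.732 m/s

Log law: V(z) = (u*/κ) · ln(z/z₀) ⇒ u* = κ · V / ln(z/z₀)
u* = 0.4 × 13.3 / ln(23.0/0.016) = 0.4 × 13.3 / 7.2707
   = 5.3200 / 7.2707 = 0.7317 m/s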